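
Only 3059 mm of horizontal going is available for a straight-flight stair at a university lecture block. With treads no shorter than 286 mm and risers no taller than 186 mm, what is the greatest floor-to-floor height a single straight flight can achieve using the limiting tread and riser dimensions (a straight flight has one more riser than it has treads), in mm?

3059 / 286 = 10.70, so 10 treads fit.
Risers = treads + 1 = 11.
Maximum height = 11 × 186 = 2046 mm.

2046 mm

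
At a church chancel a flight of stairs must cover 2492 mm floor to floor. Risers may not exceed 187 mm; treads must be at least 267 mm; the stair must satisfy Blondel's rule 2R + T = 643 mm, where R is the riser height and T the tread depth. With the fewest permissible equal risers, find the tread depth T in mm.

At most 187 each: 2492/187 = 13.33, giving 14 risers.
Riser R = 2492 / 14 = 178 mm, within the 187 mm limit.
T = 643 − 2·178 = 287 mm, which satisfies the 267 mm minimum.

287 mm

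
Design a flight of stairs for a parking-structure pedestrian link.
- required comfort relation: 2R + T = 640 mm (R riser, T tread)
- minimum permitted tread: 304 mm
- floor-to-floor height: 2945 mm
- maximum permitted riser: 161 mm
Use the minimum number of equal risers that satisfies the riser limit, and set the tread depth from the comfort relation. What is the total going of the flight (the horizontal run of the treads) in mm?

2945 / 161 = 18.29, so 19 risers are needed.
Riser R = 2945 / 19 = 155 mm, within the 161 mm limit.
T = 640 − 2·155 = 330 mm, which satisfies the 304 mm minimum.
19 risers give 18 treads; going = 18 × 330 = 5940 mm.

5940 mm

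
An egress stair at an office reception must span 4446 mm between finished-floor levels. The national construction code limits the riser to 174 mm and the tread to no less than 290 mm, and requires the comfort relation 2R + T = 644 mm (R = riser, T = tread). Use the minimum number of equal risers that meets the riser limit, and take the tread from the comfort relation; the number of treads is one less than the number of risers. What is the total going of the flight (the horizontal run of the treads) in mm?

7550 mm

At most 174 each: 4446/174 = 25.55, giving 26 risers.
R = 4446 ÷ 26 = 171 mm.
T = 644 − 2·171 = 302 mm, which satisfies the 290 mm minimum.
Going = (26 − 1) × 302 = 7550 mm.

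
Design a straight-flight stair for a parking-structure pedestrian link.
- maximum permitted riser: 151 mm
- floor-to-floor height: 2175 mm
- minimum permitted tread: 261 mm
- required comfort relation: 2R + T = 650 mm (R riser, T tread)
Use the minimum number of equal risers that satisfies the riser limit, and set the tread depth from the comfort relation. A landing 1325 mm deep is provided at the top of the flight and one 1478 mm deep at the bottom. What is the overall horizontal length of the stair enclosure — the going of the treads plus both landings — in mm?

7843 mm

⌈2175/151⌉ = 15 risers.
Each riser is 2175/15 = 145 mm (≤ 151 mm).
Tread T = 650 − 2 × 145 = 360 mm (≥ 261 mm).
Going = (15 − 1) × 360 = 5040 mm.
Enclosure = 5040 + 1325 + 1478 = 7843 mm.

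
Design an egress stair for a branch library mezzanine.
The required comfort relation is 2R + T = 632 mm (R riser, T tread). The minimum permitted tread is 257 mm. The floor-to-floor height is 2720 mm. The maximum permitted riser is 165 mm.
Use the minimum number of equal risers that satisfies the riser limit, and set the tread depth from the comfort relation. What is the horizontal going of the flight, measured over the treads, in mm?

⌈2720/165⌉ = 17 risers.
Riser R = 2720 / 17 = 160 mm, within the 165 mm limit.
Tread T = 632 − 2 × 160 = 312 mm (≥ 257 mm).
17 risers give 16 treads; going = 16 × 312 = 4992 mm.

4992 mm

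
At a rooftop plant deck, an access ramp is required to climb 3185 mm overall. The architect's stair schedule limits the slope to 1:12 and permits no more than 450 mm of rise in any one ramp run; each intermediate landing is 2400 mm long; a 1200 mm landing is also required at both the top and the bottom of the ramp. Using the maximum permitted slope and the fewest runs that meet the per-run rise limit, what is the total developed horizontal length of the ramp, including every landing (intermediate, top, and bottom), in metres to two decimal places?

3185 / 450 = 7.08, so 8 ramp runs are needed. That means 7 intermediate landings.
Ramp run (horizontal) at 1:12: 3185 × 12 = 38220 mm.
Intermediate landings: 7 × 2400 = 16800 mm.
Top and bottom landings: 2 × 1200 = 2400 mm.
Total = 38220 + 16800 + 2400 = 57420 mm.
= 57.42 m.

57.42 m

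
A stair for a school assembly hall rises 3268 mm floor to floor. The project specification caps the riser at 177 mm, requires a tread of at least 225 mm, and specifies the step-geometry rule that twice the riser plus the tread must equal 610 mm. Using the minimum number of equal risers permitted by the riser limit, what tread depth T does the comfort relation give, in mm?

3268 / 177 = 18.463 → round up to 19 risers.
Each riser is 3268/19 = 172 mm (≤ 177 mm).
From 2R + T = 610: T = 610 − 344 = 266 mm.

266 mm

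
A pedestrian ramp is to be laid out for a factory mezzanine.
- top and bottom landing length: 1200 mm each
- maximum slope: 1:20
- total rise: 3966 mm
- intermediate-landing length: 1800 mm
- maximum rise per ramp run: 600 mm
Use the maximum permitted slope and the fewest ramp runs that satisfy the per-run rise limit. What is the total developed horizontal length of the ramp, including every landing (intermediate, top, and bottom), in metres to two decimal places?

⌈3966/600⌉ = 7 ramp runs. That means 6 intermediate landings.
Horizontal run for 3966 mm of rise at 1:20 is 3966 × 20 = 79320 mm.
Intermediate landings: 6 × 1800 = 10800 mm.
Top and bottom landings: 2 × 1200 = 2400 mm.
Total = 79320 + 10800 + 2400 = 92520 mm.
= 92.52 m.

92.52 m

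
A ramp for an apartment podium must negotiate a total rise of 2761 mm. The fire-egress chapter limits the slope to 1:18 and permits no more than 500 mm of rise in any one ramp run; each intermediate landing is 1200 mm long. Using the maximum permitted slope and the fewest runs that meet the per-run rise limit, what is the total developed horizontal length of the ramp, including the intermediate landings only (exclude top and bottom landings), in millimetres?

2761 / 500 = 5.522 → round up to 6 ramp runs. That means 5 intermediate landings.
Ramp run (horizontal) at 1:18: 2761 × 18 = 49698 mm.
5 intermediate landings contribute 5 × 1200 = 6000 mm.
Total developed length = 49698 + 6000 = 55698 mm.

55698 mm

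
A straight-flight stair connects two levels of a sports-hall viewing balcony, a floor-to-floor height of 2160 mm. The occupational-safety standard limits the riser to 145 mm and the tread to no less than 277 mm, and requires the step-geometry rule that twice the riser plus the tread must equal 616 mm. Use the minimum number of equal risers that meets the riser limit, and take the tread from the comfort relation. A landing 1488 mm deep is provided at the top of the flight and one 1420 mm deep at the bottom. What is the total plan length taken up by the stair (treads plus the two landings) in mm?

2160 / 145 = 14.90, so 15 risers are needed.
R = 2160 ÷ 15 = 144 mm.
Tread T = 616 − 2 × 144 = 328 mm (≥ 277 mm).
Going = (15 − 1) × 328 = 4592 mm.
Add landings: 4592 + 1488 + 1420 = 7500 mm.

7500 mm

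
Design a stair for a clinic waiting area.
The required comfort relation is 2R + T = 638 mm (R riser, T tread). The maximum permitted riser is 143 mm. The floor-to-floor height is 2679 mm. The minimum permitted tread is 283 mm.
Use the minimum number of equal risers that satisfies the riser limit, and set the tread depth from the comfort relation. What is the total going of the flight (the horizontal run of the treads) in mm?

6408 mm

2679 / 143 = 18.73, so 19 risers are needed.
Riser R = 2679 / 19 = 141 mm, within the 143 mm limit.
From 2R + T = 638: T = 638 − 282 = 356 mm.
Treads = 19 − 1 = 18; going = 18 × 356 = 6408 mm.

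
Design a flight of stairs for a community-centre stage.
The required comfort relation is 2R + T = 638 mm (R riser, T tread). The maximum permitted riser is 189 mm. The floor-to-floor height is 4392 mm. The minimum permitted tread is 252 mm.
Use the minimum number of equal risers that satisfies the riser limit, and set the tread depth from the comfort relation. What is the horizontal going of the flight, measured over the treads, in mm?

6256 mm

⌈4392/189⌉ = 24 risers.
Each riser is 4392/24 = 183 mm (≤ 189 mm).
T = 638 − 2·183 = 272 mm, which satisfies the 252 mm minimum.
Going = (24 − 1) × 272 = 6256 mm.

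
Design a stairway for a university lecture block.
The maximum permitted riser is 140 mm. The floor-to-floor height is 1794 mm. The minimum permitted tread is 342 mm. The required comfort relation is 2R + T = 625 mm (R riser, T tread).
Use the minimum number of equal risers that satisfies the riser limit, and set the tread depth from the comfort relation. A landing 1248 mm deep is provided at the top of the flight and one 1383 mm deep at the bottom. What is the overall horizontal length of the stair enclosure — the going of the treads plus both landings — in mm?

1794 / 140 = 12.81, so 13 risers are needed.
Riser R = 1794 / 13 = 138 mm, within the 140 mm limit.
Tread T = 625 − 2 × 138 = 349 mm (≥ 342 mm).
13 risers give 12 treads; going = 12 × 349 = 4188 mm.
Add landings: 4188 + 1248 + 1383 = 6819 mm.

6819 mm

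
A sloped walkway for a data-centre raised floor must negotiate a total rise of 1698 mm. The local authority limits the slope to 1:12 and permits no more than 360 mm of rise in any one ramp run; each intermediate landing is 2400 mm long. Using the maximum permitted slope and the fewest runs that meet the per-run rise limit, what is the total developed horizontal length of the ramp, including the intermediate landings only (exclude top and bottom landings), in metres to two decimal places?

1698 / 360 = 4.717 → round up to 5 ramp runs. That means 4 intermediate landings.
Horizontal run for 1698 mm of rise at 1:12 is 1698 × 12 = 20376 mm.
4 intermediate landings contribute 4 × 2400 = 9600 mm.
Developed length = 20376 + 9600 = 29976 mm.
= 29.98 m.

29.98 m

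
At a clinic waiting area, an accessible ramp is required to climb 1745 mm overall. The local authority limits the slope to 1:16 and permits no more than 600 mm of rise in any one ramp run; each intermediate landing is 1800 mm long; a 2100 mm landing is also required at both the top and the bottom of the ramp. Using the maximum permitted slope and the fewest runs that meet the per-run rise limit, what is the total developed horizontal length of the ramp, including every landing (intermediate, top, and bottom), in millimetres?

1745 / 600 = 2.908 → round up to 3 ramp runs. That means 2 intermediate landings.
Horizontal run for 1745 mm of rise at 1:16 is 1745 × 16 = 27920 mm.
2 intermediate landings contribute 2 × 1800 = 3600 mm.
Top and bottom landings: 2 × 2100 = 4200 mm.
Total = 27920 + 3600 + 4200 = 35720 mm.

35720 mm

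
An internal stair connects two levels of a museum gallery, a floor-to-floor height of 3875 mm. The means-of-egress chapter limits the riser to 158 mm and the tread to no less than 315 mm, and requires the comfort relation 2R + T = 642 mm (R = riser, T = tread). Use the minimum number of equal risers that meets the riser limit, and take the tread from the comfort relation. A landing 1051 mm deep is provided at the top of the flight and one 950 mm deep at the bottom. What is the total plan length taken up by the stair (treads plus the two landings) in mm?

9969 mm

3875 / 158 = 24.53, so 25 risers are needed.
R = 3875 ÷ 25 = 155 mm.
Tread T = 642 − 2 × 155 = 332 mm (≥ 315 mm).
Going = (25 − 1) × 332 = 7968 mm.
Enclosure = 7968 + 1051 + 950 = 9969 mm.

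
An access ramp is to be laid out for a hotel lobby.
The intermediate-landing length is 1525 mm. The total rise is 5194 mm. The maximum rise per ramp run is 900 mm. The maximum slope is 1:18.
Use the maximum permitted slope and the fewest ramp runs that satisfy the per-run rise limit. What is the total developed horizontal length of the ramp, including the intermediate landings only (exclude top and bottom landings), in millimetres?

At most 900 each: 5194/900 = 5.77, giving 6 ramp runs. That means 5 intermediate landings.
Ramp run (horizontal) at 1:18: 5194 × 18 = 93492 mm.
Intermediate landings: 5 × 1525 = 7625 mm.
Total developed length = 93492 + 7625 = 101117 mm.

101117 mm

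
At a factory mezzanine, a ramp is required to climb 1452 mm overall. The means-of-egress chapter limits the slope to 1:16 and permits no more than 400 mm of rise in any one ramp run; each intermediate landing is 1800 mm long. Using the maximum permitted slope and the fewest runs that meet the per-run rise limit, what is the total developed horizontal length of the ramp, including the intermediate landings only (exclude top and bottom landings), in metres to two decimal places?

1452 / 400 = 3.630 → round up to 4 ramp runs. That means 3 intermediate landings.
Horizontal run for 1452 mm of rise at 1:16 is 1452 × 16 = 23232 mm.
3 intermediate landings contribute 3 × 1800 = 5400 mm.
Total developed length = 23232 + 5400 = 28632 mm.
= 28.63 m.

28.63 m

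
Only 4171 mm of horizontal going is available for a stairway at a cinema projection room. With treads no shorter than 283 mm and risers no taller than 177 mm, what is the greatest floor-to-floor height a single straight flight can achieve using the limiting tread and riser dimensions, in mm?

4171 / 283 = 14.74, so 14 treads fit.
Risers = treads + 1 = 15.
Maximum height = 15 × 177 = 2655 mm.

2655 mm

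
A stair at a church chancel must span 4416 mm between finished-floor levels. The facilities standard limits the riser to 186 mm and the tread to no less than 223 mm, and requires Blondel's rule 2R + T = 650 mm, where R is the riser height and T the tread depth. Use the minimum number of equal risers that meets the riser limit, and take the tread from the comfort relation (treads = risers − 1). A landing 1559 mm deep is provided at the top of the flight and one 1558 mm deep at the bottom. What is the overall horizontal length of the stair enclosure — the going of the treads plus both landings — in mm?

At most 186 each: 4416/186 = 23.74, giving 24 risers.
R = 4416 ÷ 24 = 184 mm.
From 2R + T = 650: T = 650 − 368 = 282 mm.
Going = (24 − 1) × 282 = 6486 mm.
Add landings: 6486 + 1559 + 1558 = 9603 mm.

9603 mm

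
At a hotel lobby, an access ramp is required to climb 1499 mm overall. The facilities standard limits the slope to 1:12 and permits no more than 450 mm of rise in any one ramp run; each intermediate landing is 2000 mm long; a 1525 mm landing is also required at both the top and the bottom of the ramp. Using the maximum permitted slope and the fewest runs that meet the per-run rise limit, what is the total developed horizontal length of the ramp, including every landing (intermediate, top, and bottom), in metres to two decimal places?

27.04 m

At most 450 each: 1499/450 = 3.33, giving 4 ramp runs. That means 3 intermediate landings.
Ramp run (horizontal) at 1:12: 1499 × 12 = 17988 mm.
Intermediate landings: 3 × 2000 = 6000 mm.
Top and bottom landings: 2 × 1525 = 3050 mm.
Total = 17988 + 6000 + 3050 = 27038 mm.
= 27.04 m.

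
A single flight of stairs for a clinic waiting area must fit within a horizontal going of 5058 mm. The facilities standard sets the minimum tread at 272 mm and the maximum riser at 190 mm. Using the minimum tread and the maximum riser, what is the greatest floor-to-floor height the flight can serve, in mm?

Treads that fit: ⌊5058 / 272⌋ = 18.
Risers = treads + 1 = 19.
Maximum height = 19 × 190 = 3610 mm.

3610 mm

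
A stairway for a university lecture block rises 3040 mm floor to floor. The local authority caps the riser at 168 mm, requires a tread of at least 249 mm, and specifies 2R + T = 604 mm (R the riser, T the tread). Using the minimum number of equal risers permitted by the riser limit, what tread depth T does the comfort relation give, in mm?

284 mm

3040 / 168 = 18.10, so 19 risers are needed.
Riser R = 3040 / 19 = 160 mm, within the 168 mm limit.
Tread T = 604 − 2 × 160 = 284 mm (≥ 249 mm).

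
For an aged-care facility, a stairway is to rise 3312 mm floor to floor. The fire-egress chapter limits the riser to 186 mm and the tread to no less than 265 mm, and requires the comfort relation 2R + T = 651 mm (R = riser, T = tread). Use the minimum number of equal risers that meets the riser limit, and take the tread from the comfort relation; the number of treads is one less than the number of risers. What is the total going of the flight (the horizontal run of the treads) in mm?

At most 186 each: 3312/186 = 17.81, giving 18 risers.
R = 3312 ÷ 18 = 184 mm.
From 2R + T = 651: T = 651 − 368 = 283 mm.
Going = (18 − 1) × 283 = 4811 mm.

4811 mm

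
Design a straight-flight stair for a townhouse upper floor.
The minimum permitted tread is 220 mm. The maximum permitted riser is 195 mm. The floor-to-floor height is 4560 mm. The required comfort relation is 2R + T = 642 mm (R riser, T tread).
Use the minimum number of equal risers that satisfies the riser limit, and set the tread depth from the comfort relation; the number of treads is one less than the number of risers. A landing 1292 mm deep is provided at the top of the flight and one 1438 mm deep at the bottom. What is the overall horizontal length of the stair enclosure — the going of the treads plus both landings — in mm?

⌈4560/195⌉ = 24 risers.
Riser R = 4560 / 24 = 190 mm, within the 195 mm limit.
Tread T = 642 − 2 × 190 = 262 mm (≥ 220 mm).
Treads = 24 − 1 = 23; going = 23 × 262 = 6026 mm.
Enclosure = 6026 + 1292 + 1438 = 8756 mm.

8756 mm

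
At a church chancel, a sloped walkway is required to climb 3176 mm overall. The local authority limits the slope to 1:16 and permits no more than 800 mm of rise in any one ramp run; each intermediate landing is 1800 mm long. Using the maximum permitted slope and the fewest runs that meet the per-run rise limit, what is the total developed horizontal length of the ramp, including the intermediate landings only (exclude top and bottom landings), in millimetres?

⌈3176/800⌉ = 4 ramp runs. That means 3 intermediate landings.
Horizontal run for 3176 mm of rise at 1:16 is 3176 × 16 = 50816 mm.
3 intermediate landings contribute 3 × 1800 = 5400 mm.
Developed length = 50816 + 5400 = 56216 mm.

56216 mm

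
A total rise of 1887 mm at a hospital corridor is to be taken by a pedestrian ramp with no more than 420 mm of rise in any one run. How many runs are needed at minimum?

1887 / 420 = 4.493 → round up to 5 ramp runs.

5 runs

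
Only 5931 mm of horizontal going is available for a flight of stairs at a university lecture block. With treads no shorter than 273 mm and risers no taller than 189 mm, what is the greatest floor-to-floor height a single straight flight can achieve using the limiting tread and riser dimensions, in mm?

4158 mm

Treads that fit: ⌊5931 / 273⌋ = 21.
Risers = treads + 1 = 22.
Maximum height = 22 × 189 = 4158 mm.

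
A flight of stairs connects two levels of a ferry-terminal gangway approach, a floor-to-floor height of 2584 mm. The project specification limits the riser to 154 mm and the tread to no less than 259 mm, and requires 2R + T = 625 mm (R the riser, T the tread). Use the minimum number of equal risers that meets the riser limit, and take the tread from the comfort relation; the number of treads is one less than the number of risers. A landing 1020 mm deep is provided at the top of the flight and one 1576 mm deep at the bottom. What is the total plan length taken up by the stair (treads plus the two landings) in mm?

7732 mm

2584 / 154 = 16.78, so 17 risers are needed.
Riser R = 2584 / 17 = 152 mm, within the 154 mm limit.
From 2R + T = 625: T = 625 − 304 = 321 mm.
Going = (17 − 1) × 321 = 5136 mm.
Add landings: 5136 + 1020 + 1576 = 7732 mm.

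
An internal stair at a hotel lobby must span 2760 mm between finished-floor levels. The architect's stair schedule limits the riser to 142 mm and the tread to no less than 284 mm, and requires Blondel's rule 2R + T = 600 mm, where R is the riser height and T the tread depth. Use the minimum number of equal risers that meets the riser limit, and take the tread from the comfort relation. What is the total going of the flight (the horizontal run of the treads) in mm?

2760 / 142 = 19.44, so 20 risers are needed.
R = 2760 ÷ 20 = 138 mm.
T = 600 − 2·138 = 324 mm, which satisfies the 284 mm minimum.
Going = (20 − 1) × 324 = 6156 mm.

6156 mm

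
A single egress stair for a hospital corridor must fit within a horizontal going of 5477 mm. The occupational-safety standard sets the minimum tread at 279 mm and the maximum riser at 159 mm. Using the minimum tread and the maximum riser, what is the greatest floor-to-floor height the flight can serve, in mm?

3180 mm

5477 / 279 = 19.63, so 19 treads fit.
Risers = treads + 1 = 20.
Maximum height = 20 × 159 = 3180 mm.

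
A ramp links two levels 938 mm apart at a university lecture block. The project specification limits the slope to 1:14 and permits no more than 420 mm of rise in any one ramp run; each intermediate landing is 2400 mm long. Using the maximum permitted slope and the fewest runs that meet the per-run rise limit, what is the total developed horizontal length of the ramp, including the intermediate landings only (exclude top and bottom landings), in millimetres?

938 / 420 = 2.23, so 3 ramp runs are needed. That means 2 intermediate landings.
Ramp run (horizontal) at 1:14: 938 × 14 = 13132 mm.
2 intermediate landings contribute 2 × 2400 = 4800 mm.
Total developed length = 13132 + 4800 = 17932 mm.

17932 mm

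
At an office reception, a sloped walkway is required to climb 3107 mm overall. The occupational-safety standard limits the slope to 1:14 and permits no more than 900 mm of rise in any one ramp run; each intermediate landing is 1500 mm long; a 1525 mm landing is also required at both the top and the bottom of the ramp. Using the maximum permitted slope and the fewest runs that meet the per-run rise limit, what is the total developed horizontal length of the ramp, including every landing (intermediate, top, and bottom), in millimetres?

51048 mm

⌈3107/900⌉ = 4 ramp runs. That means 3 intermediate landings.
Horizontal run for 3107 mm of rise at 1:14 is 3107 × 14 = 43498 mm.
3 intermediate landings contribute 3 × 1500 = 4500 mm.
Top and bottom landings: 2 × 1525 = 3050 mm.
Total = 43498 + 4500 + 3050 = 51048 mm.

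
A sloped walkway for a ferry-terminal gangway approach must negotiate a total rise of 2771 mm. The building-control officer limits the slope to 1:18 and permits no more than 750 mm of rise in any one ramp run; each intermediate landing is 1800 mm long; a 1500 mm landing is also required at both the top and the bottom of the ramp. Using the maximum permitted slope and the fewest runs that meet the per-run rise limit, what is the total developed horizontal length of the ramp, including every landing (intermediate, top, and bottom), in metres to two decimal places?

At most 750 each: 2771/750 = 3.69, giving 4 ramp runs. That means 3 intermediate landings.
Ramp run (horizontal) at 1:18: 2771 × 18 = 49878 mm.
3 intermediate landings contribute 3 × 1800 = 5400 mm.
Top and bottom landings: 2 × 1500 = 3000 mm.
Total = 49878 + 5400 + 3000 = 58278 mm.
= 58.28 m.

58.28 m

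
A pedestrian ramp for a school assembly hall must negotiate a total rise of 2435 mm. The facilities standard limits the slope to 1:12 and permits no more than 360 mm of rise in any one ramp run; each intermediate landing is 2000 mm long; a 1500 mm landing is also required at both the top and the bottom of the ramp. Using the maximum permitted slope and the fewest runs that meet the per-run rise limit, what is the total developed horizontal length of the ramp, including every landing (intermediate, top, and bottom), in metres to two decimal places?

44.22 m

At most 360 each: 2435/360 = 6.76, giving 7 ramp runs. That means 6 intermediate landings.
Horizontal run for 2435 mm of rise at 1:12 is 2435 × 12 = 29220 mm.
Intermediate landings: 6 × 2000 = 12000 mm.
Top and bottom landings: 2 × 1500 = 3000 mm.
Total = 29220 + 12000 + 3000 = 44220 mm.
= 44.22 m.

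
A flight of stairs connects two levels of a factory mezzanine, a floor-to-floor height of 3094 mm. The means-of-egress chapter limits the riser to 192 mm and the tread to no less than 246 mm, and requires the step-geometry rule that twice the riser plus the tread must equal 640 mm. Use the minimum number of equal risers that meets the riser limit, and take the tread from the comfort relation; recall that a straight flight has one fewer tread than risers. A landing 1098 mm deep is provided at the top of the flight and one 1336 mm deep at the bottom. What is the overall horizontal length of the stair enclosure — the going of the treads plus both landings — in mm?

6850 mm

At most 192 each: 3094/192 = 16.11, giving 17 risers.
Each riser is 3094/17 = 182 mm (≤ 192 mm).
From 2R + T = 640: T = 640 − 364 = 276 mm.
Treads = 17 − 1 = 16; going = 16 × 276 = 4416 mm.
Enclosure = 4416 + 1098 + 1336 = 6850 mm.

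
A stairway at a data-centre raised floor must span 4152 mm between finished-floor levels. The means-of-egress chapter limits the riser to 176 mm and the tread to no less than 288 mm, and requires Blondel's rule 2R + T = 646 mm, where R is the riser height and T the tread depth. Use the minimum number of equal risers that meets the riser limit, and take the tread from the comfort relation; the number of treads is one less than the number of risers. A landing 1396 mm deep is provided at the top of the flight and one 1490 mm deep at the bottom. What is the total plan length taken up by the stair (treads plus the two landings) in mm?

9786 mm

4152 / 176 = 23.591 → round up to 24 risers.
Riser R = 4152 / 24 = 173 mm, within the 176 mm limit.
Tread T = 646 − 2 × 173 = 300 mm (≥ 288 mm).
Going = (24 − 1) × 300 = 6900 mm.
Enclosure = 6900 + 1396 + 1490 = 9786 mm.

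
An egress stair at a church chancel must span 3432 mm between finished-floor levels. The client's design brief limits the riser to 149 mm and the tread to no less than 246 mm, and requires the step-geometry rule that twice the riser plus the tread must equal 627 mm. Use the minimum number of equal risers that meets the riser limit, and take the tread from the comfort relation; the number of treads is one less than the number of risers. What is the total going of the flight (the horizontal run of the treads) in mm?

7843 mm

⌈3432/149⌉ = 24 risers.
Each riser is 3432/24 = 143 mm (≤ 149 mm).
From 2R + T = 627: T = 627 − 286 = 341 mm.
24 risers give 23 treads; going = 23 × 341 = 7843 mm.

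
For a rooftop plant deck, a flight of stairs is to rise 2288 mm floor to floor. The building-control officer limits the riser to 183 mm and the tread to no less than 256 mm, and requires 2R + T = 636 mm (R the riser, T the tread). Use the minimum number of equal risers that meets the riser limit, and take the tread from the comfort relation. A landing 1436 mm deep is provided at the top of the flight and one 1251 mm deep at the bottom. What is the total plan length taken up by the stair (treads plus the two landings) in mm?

6095 mm

⌈2288/183⌉ = 13 risers.
R = 2288 ÷ 13 = 176 mm.
From 2R + T = 636: T = 636 − 352 = 284 mm.
Treads = 13 − 1 = 12; going = 12 × 284 = 3408 mm.
Enclosure = 3408 + 1436 + 1251 = 6095 mm.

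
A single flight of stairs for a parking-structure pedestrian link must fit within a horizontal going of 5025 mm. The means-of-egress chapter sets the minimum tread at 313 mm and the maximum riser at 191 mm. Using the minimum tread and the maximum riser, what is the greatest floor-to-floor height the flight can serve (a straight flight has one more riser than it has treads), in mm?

5025 / 313 = 16.05, so 16 treads fit.
Risers = treads + 1 = 17.
Maximum height = 17 × 191 = 3247 mm.

3247 mm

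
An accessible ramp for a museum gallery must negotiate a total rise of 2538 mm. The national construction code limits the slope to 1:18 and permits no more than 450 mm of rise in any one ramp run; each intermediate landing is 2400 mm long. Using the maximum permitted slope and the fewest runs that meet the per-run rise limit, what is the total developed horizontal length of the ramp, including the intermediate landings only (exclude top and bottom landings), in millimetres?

At most 450 each: 2538/450 = 5.64, giving 6 ramp runs. That means 5 intermediate landings.
Ramp run (horizontal) at 1:18: 2538 × 18 = 45684 mm.
Intermediate landings: 5 × 2400 = 12000 mm.
Developed length = 45684 + 12000 = 57684 mm.

57684 mm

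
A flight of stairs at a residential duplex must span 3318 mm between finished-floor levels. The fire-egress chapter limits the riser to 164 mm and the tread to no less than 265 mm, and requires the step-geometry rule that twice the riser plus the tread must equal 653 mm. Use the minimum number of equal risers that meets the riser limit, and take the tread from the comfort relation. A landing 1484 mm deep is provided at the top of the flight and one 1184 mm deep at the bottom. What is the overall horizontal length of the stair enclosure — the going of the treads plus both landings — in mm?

9408 mm

⌈3318/164⌉ = 21 risers.
Each riser is 3318/21 = 158 mm (≤ 164 mm).
T = 653 − 2·158 = 337 mm, which satisfies the 265 mm minimum.
Going = (21 − 1) × 337 = 6740 mm.
Enclosure = 6740 + 1484 + 1184 = 9408 mm.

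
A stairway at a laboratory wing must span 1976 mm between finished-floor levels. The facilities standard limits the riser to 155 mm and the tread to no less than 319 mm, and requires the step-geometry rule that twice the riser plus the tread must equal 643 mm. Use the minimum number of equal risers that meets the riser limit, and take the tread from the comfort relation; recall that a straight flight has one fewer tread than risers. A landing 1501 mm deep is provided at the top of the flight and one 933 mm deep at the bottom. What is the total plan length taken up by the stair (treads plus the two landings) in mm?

6502 mm

1976 / 155 = 12.75, so 13 risers are needed.
Each riser is 1976/13 = 152 mm (≤ 155 mm).
From 2R + T = 643: T = 643 − 304 = 339 mm.
13 risers give 12 treads; going = 12 × 339 = 4068 mm.
Enclosure = 4068 + 1501 + 933 = 6502 mm.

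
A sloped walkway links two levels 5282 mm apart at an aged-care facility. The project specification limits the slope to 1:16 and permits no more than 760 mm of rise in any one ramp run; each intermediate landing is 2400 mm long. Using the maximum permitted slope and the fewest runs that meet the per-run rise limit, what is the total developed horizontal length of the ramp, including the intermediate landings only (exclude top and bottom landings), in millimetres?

⌈5282/760⌉ = 7 ramp runs. That means 6 intermediate landings.
Horizontal run for 5282 mm of rise at 1:16 is 5282 × 16 = 84512 mm.
Intermediate landings: 6 × 2400 = 14400 mm.
Developed length = 84512 + 14400 = 98912 mm.

98912 mm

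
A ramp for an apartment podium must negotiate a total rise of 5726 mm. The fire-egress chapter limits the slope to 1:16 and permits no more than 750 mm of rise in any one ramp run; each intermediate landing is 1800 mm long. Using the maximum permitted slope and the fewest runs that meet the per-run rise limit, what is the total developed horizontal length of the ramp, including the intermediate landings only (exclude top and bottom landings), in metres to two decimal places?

104.22 m

5726 / 750 = 7.63, so 8 ramp runs are needed. That means 7 intermediate landings.
Ramp run (horizontal) at 1:16: 5726 × 16 = 91616 mm.
7 intermediate landings contribute 7 × 1800 = 12600 mm.
Developed length = 91616 + 12600 = 104216 mm.
= 104.22 m.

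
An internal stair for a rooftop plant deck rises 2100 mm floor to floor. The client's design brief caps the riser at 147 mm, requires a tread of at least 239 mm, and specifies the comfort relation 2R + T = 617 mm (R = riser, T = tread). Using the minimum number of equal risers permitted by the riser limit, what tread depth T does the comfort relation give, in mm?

⌈2100/147⌉ = 15 risers.
R = 2100 ÷ 15 = 140 mm.
From 2R + T = 617: T = 617 − 280 = 337 mm.

337 mm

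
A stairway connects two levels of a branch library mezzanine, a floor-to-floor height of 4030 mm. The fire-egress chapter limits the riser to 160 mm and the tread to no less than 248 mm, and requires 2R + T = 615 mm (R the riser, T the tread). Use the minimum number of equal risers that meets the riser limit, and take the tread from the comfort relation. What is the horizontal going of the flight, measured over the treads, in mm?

7625 mm

4030 / 160 = 25.19, so 26 risers are needed.
R = 4030 ÷ 26 = 155 mm.
Tread T = 615 − 2 × 155 = 305 mm (≥ 248 mm).
Treads = 26 − 1 = 25; going = 25 × 305 = 7625 mm.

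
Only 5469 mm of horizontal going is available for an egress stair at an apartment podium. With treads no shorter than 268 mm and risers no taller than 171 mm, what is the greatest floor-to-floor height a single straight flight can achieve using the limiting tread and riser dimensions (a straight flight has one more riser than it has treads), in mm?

3591 mm

5469 / 268 = 20.41, so 20 treads fit.
Risers = treads + 1 = 21.
Maximum height = 21 × 171 = 3591 mm.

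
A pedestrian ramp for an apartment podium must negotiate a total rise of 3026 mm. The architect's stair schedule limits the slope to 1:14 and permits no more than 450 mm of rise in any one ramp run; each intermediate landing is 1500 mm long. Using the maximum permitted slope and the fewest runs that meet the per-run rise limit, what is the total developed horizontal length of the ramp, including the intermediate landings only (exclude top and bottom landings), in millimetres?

3026 / 450 = 6.724 → round up to 7 ramp runs. That means 6 intermediate landings.
Ramp run (horizontal) at 1:14: 3026 × 14 = 42364 mm.
Intermediate landings: 6 × 1500 = 9000 mm.
Total developed length = 42364 + 9000 = 51364 mm.

51364 mm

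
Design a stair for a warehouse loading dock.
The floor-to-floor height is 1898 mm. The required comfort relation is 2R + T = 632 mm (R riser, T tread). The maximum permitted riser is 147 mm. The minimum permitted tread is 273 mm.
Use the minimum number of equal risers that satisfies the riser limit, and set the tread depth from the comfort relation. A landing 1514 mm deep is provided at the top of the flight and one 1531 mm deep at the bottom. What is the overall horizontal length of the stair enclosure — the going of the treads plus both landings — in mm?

7125 mm

1898 / 147 = 12.912 → round up to 13 risers.
Riser R = 1898 / 13 = 146 mm, within the 147 mm limit.
Tread T = 632 − 2 × 146 = 340 mm (≥ 273 mm).
Going = (13 − 1) × 340 = 4080 mm.
Enclosure = 4080 + 1514 + 1531 = 7125 mm.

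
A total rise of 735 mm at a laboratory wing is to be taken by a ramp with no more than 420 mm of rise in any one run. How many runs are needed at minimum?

735 / 420 = 1.75, so 2 ramp runs are needed.

2 runs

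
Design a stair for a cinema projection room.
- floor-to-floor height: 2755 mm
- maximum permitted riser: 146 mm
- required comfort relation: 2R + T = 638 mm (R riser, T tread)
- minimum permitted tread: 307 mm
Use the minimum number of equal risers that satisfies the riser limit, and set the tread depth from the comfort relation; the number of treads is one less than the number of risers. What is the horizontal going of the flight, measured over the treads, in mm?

2755 / 146 = 18.870 → round up to 19 risers.
R = 2755 ÷ 19 = 145 mm.
T = 638 − 2·145 = 348 mm, which satisfies the 307 mm minimum.
Going = (19 − 1) × 348 = 6264 mm.

6264 mm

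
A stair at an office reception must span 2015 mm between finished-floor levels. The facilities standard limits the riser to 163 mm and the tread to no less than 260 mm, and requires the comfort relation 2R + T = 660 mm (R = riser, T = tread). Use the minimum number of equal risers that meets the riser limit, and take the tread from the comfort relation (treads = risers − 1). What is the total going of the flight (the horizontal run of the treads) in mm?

4200 mm

⌈2015/163⌉ = 13 risers.
Riser R = 2015 / 13 = 155 mm, within the 163 mm limit.
T = 660 − 2·155 = 350 mm, which satisfies the 260 mm minimum.
Going = (13 − 1) × 350 = 4200 mm.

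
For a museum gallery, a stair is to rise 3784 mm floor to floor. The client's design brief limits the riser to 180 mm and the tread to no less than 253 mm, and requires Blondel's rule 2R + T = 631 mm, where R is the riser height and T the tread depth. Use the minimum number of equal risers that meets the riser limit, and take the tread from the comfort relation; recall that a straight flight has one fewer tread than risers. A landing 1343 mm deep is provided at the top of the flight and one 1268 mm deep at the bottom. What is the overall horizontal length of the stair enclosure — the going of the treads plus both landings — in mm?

3784 / 180 = 21.02, so 22 risers are needed.
R = 3784 ÷ 22 = 172 mm.
From 2R + T = 631: T = 631 − 344 = 287 mm.
Going = (22 − 1) × 287 = 6027 mm.
Enclosure = 6027 + 1343 + 1268 = 8638 mm.

8638 mm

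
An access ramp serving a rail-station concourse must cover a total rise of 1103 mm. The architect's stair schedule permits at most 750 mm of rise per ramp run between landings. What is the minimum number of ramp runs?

⌈1103/750⌉ = 2 ramp runs.

2 runs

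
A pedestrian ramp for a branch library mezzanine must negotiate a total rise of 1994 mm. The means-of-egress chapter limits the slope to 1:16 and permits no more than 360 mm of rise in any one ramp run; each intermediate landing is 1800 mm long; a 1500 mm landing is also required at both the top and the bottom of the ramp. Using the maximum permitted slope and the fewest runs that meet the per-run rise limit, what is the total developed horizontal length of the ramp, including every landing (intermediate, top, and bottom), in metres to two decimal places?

At most 360 each: 1994/360 = 5.54, giving 6 ramp runs. That means 5 intermediate landings.
Horizontal run for 1994 mm of rise at 1:16 is 1994 × 16 = 31904 mm.
5 intermediate landings contribute 5 × 1800 = 9000 mm.
Top and bottom landings: 2 × 1500 = 3000 mm.
Total = 31904 + 9000 + 3000 = 43904 mm.
= 43.90 m.

43.90 m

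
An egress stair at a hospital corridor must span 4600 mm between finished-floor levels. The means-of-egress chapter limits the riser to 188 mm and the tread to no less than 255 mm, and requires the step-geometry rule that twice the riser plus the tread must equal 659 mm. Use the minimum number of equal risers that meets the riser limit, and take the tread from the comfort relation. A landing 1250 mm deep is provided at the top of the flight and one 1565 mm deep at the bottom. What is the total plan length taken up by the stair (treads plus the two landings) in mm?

4600 / 188 = 24.47, so 25 risers are needed.
Each riser is 4600/25 = 184 mm (≤ 188 mm).
Tread T = 659 − 2 × 184 = 291 mm (≥ 255 mm).
Treads = 25 − 1 = 24; going = 24 × 291 = 6984 mm.
Add landings: 6984 + 1250 + 1565 = 9799 mm.

9799 mm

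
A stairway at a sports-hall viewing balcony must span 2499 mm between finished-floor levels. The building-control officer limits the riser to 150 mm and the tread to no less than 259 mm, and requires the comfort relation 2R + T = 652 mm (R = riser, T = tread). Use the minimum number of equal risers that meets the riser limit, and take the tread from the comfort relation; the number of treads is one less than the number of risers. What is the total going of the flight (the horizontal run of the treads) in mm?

2499 / 150 = 16.66, so 17 risers are needed.
Each riser is 2499/17 = 147 mm (≤ 150 mm).
Tread T = 652 − 2 × 147 = 358 mm (≥ 259 mm).
Treads = 17 − 1 = 16; going = 16 × 358 = 5728 mm.

5728 mm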